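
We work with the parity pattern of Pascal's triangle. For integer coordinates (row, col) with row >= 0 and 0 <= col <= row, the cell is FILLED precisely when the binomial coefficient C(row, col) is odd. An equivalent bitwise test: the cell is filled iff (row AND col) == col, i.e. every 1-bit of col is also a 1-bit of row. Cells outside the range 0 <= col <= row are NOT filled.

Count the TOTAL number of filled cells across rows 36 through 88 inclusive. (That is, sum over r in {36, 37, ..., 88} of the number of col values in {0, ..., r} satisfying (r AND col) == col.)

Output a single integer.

r36=100100 pc2: +4 =4
r37=100101 pc3: +8 =12
r38=100110 pc3: +8 =20
r39=100111 pc4: +16 =36
r40=101000 pc2: +4 =40
r41=101001 pc3: +8 =48
r42=101010 pc3: +8 =56
r43=101011 pc4: +16 =72
r44=101100 pc3: +8 =80
r45=101101 pc4: +16 =96
r46=101110 pc4: +16 =112
r47=101111 pc5: +32 =144
r48=110000 pc2: +4 =148
r49=110001 pc3: +8 =156
r50=110010 pc3: +8 =164
r51=110011 pc4: +16 =180
r52=110100 pc3: +8 =188
r53=110101 pc4: +16 =204
r54=110110 pc4: +16 =220
r55=110111 pc5: +32 =252
r56=111000 pc3: +8 =260
r57=111001 pc4: +16 =276
r58=111010 pc4: +16 =292
r59=111011 pc5: +32 =324
r60=111100 pc4: +16 =340
r61=111101 pc5: +32 =372
r62=111110 pc5: +32 =404
r63=111111 pc6: +64 =468
r64=1000000 pc1: +2 =470
r65=1000001 pc2: +4 =474
r66=1000010 pc2: +4 =478
r67=1000011 pc3: +8 =486
r68=1000100 pc2: +4 =490
r69=1000101 pc3: +8 =498
r70=1000110 pc3: +8 =506
r71=1000111 pc4: +16 =522
r72=1001000 pc2: +4 =526
r73=1001001 pc3: +8 =534
r74=1001010 pc3: +8 =542
r75=1001011 pc4: +16 =558
r76=1001100 pc3: +8 =566
r77=1001101 pc4: +16 =582
r78=1001110 pc4: +16 =598
r79=1001111 pc5: +32 =630
r80=1010000 pc2: +4 =634
r81=1010001 pc3: +8 =642
r82=1010010 pc3: +8 =650
r83=1010011 pc4: +16 =666
r84=1010100 pc3: +8 =674
r85=1010101 pc4: +16 =690
r86=1010110 pc4: +16 =706
r87=1010111 pc5: +32 =738
r88=1011000 pc3: +8 =746

Answer: 746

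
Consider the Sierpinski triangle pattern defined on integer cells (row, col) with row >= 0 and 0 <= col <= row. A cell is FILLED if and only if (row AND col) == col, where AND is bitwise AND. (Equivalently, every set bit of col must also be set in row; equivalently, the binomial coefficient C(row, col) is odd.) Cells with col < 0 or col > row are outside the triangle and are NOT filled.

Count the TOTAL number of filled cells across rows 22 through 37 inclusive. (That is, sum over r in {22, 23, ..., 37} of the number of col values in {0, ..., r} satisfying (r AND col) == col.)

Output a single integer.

Answer: 162

Derivation:
r22=10110 pc3: +8 =8
r23=10111 pc4: +16 =24
r24=11000 pc2: +4 =28
r25=11001 pc3: +8 =36
r26=11010 pc3: +8 =44
r27=11011 pc4: +16 =60
r28=11100 pc3: +8 =68
r29=11101 pc4: +16 =84
r30=11110 pc4: +16 =100
r31=11111 pc5: +32 =132
r32=100000 pc1: +2 =134
r33=100001 pc2: +4 =138
r34=100010 pc2: +4 =142
r35=100011 pc3: +8 =150
r36=100100 pc2: +4 =154
r37=100101 pc3: +8 =162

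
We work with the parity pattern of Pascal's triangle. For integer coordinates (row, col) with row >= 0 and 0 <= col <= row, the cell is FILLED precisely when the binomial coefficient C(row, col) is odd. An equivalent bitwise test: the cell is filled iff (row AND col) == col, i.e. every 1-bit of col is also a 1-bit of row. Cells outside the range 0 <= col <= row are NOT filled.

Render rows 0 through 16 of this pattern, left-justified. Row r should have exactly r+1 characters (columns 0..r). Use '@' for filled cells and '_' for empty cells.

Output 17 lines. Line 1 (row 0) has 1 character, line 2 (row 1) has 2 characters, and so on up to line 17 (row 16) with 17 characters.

Answer: @
@@
@_@
@@@@
@___@
@@__@@
@_@_@_@
@@@@@@@@
@_______@
@@______@@
@_@_____@_@
@@@@____@@@@
@___@___@___@
@@__@@__@@__@@
@_@_@_@_@_@_@_@
@@@@@@@@@@@@@@@@
@_______________@

Derivation:
r0=0: @
r1=1: @@
r2=10: @_@
r3=11: @@@@
r4=100: @___@
r5=101: @@__@@
r6=110: @_@_@_@
r7=111: @@@@@@@@
r8=1000: @_______@
r9=1001: @@______@@
r10=1010: @_@_____@_@
r11=1011: @@@@____@@@@
r12=1100: @___@___@___@
r13=1101: @@__@@__@@__@@
r14=1110: @_@_@_@_@_@_@_@
r15=1111: @@@@@@@@@@@@@@@@
r16=10000: @_______________@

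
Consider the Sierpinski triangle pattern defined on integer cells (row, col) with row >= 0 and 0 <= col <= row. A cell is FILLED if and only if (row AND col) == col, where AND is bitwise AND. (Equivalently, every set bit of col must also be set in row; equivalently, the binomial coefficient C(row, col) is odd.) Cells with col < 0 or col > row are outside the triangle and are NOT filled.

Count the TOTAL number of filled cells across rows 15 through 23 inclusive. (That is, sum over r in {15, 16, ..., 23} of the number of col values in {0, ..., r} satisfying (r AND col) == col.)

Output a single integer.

r15=1111 pc4: +16 =16
r16=10000 pc1: +2 =18
r17=10001 pc2: +4 =22
r18=10010 pc2: +4 =26
r19=10011 pc3: +8 =34
r20=10100 pc2: +4 =38
r21=10101 pc3: +8 =46
r22=10110 pc3: +8 =54
r23=10111 pc4: +16 =70

Answer: 70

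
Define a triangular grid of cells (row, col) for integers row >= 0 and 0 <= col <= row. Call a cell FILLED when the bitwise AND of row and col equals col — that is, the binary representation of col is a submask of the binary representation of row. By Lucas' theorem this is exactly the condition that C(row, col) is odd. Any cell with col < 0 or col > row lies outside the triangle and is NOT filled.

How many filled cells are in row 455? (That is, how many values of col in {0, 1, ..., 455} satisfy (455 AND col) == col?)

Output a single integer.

455 in binary = 111000111
popcount(455) = number of 1-bits in 111000111 = 6
A col c satisfies (455 AND c) == c iff every set bit of c is also set in 455; each of the 6 set bits of 455 can independently be on or off in c.
count = 2^6 = 64

Answer: 64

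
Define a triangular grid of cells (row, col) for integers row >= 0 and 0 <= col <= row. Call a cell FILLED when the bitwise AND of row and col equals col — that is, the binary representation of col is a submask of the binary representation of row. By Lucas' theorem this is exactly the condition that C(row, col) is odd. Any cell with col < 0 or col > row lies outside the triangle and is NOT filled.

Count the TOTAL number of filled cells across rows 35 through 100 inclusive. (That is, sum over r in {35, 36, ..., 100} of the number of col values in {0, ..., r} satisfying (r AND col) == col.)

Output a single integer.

Answer: 1006

Derivation:
r35=100011 pc3: +8 =8
r36=100100 pc2: +4 =12
r37=100101 pc3: +8 =20
r38=100110 pc3: +8 =28
r39=100111 pc4: +16 =44
r40=101000 pc2: +4 =48
r41=101001 pc3: +8 =56
r42=101010 pc3: +8 =64
r43=101011 pc4: +16 =80
r44=101100 pc3: +8 =88
r45=101101 pc4: +16 =104
r46=101110 pc4: +16 =120
r47=101111 pc5: +32 =152
r48=110000 pc2: +4 =156
r49=110001 pc3: +8 =164
r50=110010 pc3: +8 =172
r51=110011 pc4: +16 =188
r52=110100 pc3: +8 =196
r53=110101 pc4: +16 =212
r54=110110 pc4: +16 =228
r55=110111 pc5: +32 =260
r56=111000 pc3: +8 =268
r57=111001 pc4: +16 =284
r58=111010 pc4: +16 =300
r59=111011 pc5: +32 =332
r60=111100 pc4: +16 =348
r61=111101 pc5: +32 =380
r62=111110 pc5: +32 =412
r63=111111 pc6: +64 =476
r64=1000000 pc1: +2 =478
r65=1000001 pc2: +4 =482
r66=1000010 pc2: +4 =486
r67=1000011 pc3: +8 =494
r68=1000100 pc2: +4 =498
r69=1000101 pc3: +8 =506
r70=1000110 pc3: +8 =514
r71=1000111 pc4: +16 =530
r72=1001000 pc2: +4 =534
r73=1001001 pc3: +8 =542
r74=1001010 pc3: +8 =550
r75=1001011 pc4: +16 =566
r76=1001100 pc3: +8 =574
r77=1001101 pc4: +16 =590
r78=1001110 pc4: +16 =606
r79=1001111 pc5: +32 =638
r80=1010000 pc2: +4 =642
r81=1010001 pc3: +8 =650
r82=1010010 pc3: +8 =658
r83=1010011 pc4: +16 =674
r84=1010100 pc3: +8 =682
r85=1010101 pc4: +16 =698
r86=1010110 pc4: +16 =714
r87=1010111 pc5: +32 =746
r88=1011000 pc3: +8 =754
r89=1011001 pc4: +16 =770
r90=1011010 pc4: +16 =786
r91=1011011 pc5: +32 =818
r92=1011100 pc4: +16 =834
r93=1011101 pc5: +32 =866
r94=1011110 pc5: +32 =898
r95=1011111 pc6: +64 =962
r96=1100000 pc2: +4 =966
r97=1100001 pc3: +8 =974
r98=1100010 pc3: +8 =982
r99=1100011 pc4: +16 =998
r100=1100100 pc3: +8 =1006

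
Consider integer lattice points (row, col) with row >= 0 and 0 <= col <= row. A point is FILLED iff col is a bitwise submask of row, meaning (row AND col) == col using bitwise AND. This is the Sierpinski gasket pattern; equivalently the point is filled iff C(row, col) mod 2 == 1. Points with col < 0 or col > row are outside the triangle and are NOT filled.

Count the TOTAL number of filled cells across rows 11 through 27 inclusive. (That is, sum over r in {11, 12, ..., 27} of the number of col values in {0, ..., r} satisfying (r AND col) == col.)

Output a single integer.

Answer: 134

Derivation:
r11=1011 pc3: +8 =8
r12=1100 pc2: +4 =12
r13=1101 pc3: +8 =20
r14=1110 pc3: +8 =28
r15=1111 pc4: +16 =44
r16=10000 pc1: +2 =46
r17=10001 pc2: +4 =50
r18=10010 pc2: +4 =54
r19=10011 pc3: +8 =62
r20=10100 pc2: +4 =66
r21=10101 pc3: +8 =74
r22=10110 pc3: +8 =82
r23=10111 pc4: +16 =98
r24=11000 pc2: +4 =102
r25=11001 pc3: +8 =110
r26=11010 pc3: +8 =118
r27=11011 pc4: +16 =134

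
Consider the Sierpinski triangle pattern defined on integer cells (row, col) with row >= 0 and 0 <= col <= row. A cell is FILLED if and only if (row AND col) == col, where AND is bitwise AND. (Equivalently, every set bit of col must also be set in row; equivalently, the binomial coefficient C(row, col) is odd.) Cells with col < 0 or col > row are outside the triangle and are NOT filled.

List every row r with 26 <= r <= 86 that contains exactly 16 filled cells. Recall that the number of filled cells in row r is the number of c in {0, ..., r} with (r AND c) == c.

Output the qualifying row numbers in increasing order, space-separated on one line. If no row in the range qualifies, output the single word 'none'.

Answer: 27 29 30 39 43 45 46 51 53 54 57 58 60 71 75 77 78 83 85 86

Derivation:
Row r has 2^popcount(r) filled cells, so we need popcount(r) = log2(16) = 4.
Scan r = 26..86 and keep those with exactly 4 one-bits:
r=26=11010 popcount=3 -> skip
r=27=11011 popcount=4 -> KEEP
r=28=11100 popcount=3 -> skip
r=29=11101 popcount=4 -> KEEP
r=30=11110 popcount=4 -> KEEP
r=31=11111 popcount=5 -> skip
r=32=100000 popcount=1 -> skip
r=33=100001 popcount=2 -> skip
r=34=100010 popcount=2 -> skip
r=35=100011 popcount=3 -> skip
r=36=100100 popcount=2 -> skip
r=37=100101 popcount=3 -> skip
r=38=100110 popcount=3 -> skip
r=39=100111 popcount=4 -> KEEP
r=40=101000 popcount=2 -> skip
r=41=101001 popcount=3 -> skip
r=42=101010 popcount=3 -> skip
r=43=101011 popcount=4 -> KEEP
r=44=101100 popcount=3 -> skip
r=45=101101 popcount=4 -> KEEP
r=46=101110 popcount=4 -> KEEP
r=47=101111 popcount=5 -> skip
r=48=110000 popcount=2 -> skip
r=49=110001 popcount=3 -> skip
r=50=110010 popcount=3 -> skip
r=51=110011 popcount=4 -> KEEP
r=52=110100 popcount=3 -> skip
r=53=110101 popcount=4 -> KEEP
r=54=110110 popcount=4 -> KEEP
r=55=110111 popcount=5 -> skip
r=56=111000 popcount=3 -> skip
r=57=111001 popcount=4 -> KEEP
r=58=111010 popcount=4 -> KEEP
r=59=111011 popcount=5 -> skip
r=60=111100 popcount=4 -> KEEP
r=61=111101 popcount=5 -> skip
r=62=111110 popcount=5 -> skip
r=63=111111 popcount=6 -> skip
r=64=1000000 popcount=1 -> skip
r=65=1000001 popcount=2 -> skip
r=66=1000010 popcount=2 -> skip
r=67=1000011 popcount=3 -> skip
r=68=1000100 popcount=2 -> skip
r=69=1000101 popcount=3 -> skip
r=70=1000110 popcount=3 -> skip
r=71=1000111 popcount=4 -> KEEP
r=72=1001000 popcount=2 -> skip
r=73=1001001 popcount=3 -> skip
r=74=1001010 popcount=3 -> skip
r=75=1001011 popcount=4 -> KEEP
r=76=1001100 popcount=3 -> skip
r=77=1001101 popcount=4 -> KEEP
r=78=1001110 popcount=4 -> KEEP
r=79=1001111 popcount=5 -> skip
r=80=1010000 popcount=2 -> skip
r=81=1010001 popcount=3 -> skip
r=82=1010010 popcount=3 -> skip
r=83=1010011 popcount=4 -> KEEP
r=84=1010100 popcount=3 -> skip
r=85=1010101 popcount=4 -> KEEP
r=86=1010110 popcount=4 -> KEEP
Kept rows: 27 29 30 39 43 45 46 51 53 54 57 58 60 71 75 77 78 83 85 86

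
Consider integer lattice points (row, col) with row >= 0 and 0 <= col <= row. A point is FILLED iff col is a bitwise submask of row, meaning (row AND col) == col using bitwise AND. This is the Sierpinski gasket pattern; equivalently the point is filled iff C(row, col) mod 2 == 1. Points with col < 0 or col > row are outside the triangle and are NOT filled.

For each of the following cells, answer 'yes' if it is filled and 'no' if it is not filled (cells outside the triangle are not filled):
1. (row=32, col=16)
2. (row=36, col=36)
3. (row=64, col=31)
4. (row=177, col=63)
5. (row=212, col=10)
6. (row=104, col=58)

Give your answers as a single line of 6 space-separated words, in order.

(32,16): row=0b100000, col=0b10000, row AND col = 0b0 = 0; 0 != 16 -> empty
(36,36): row=0b100100, col=0b100100, row AND col = 0b100100 = 36; 36 == 36 -> filled
(64,31): row=0b1000000, col=0b11111, row AND col = 0b0 = 0; 0 != 31 -> empty
(177,63): row=0b10110001, col=0b111111, row AND col = 0b110001 = 49; 49 != 63 -> empty
(212,10): row=0b11010100, col=0b1010, row AND col = 0b0 = 0; 0 != 10 -> empty
(104,58): row=0b1101000, col=0b111010, row AND col = 0b101000 = 40; 40 != 58 -> empty

Answer: no yes no no no no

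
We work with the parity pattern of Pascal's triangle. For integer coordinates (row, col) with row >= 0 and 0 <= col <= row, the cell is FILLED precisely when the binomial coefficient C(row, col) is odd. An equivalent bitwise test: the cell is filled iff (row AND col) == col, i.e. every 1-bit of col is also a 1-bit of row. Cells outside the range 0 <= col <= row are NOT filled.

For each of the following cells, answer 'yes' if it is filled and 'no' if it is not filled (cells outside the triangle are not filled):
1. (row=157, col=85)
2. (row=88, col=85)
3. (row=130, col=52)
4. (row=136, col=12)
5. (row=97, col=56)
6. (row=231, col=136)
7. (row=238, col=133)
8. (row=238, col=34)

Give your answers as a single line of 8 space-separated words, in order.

(157,85): row=0b10011101, col=0b1010101, row AND col = 0b10101 = 21; 21 != 85 -> empty
(88,85): row=0b1011000, col=0b1010101, row AND col = 0b1010000 = 80; 80 != 85 -> empty
(130,52): row=0b10000010, col=0b110100, row AND col = 0b0 = 0; 0 != 52 -> empty
(136,12): row=0b10001000, col=0b1100, row AND col = 0b1000 = 8; 8 != 12 -> empty
(97,56): row=0b1100001, col=0b111000, row AND col = 0b100000 = 32; 32 != 56 -> empty
(231,136): row=0b11100111, col=0b10001000, row AND col = 0b10000000 = 128; 128 != 136 -> empty
(238,133): row=0b11101110, col=0b10000101, row AND col = 0b10000100 = 132; 132 != 133 -> empty
(238,34): row=0b11101110, col=0b100010, row AND col = 0b100010 = 34; 34 == 34 -> filled

Answer: no no no no no no no yes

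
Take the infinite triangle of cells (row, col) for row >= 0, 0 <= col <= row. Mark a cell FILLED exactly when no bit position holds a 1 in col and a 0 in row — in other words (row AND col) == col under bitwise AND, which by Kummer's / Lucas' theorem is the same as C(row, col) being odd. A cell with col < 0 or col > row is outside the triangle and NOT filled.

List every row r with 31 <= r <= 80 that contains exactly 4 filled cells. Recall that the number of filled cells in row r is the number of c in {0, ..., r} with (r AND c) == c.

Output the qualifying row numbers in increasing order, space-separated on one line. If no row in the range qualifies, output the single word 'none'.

Answer: 33 34 36 40 48 65 66 68 72 80

Derivation:
Row r has 2^popcount(r) filled cells, so we need popcount(r) = log2(4) = 2.
Scan r = 31..80 and keep those with exactly 2 one-bits:
r=31=11111 popcount=5 -> skip
r=32=100000 popcount=1 -> skip
r=33=100001 popcount=2 -> KEEP
r=34=100010 popcount=2 -> KEEP
r=35=100011 popcount=3 -> skip
r=36=100100 popcount=2 -> KEEP
r=37=100101 popcount=3 -> skip
r=38=100110 popcount=3 -> skip
r=39=100111 popcount=4 -> skip
r=40=101000 popcount=2 -> KEEP
r=41=101001 popcount=3 -> skip
r=42=101010 popcount=3 -> skip
r=43=101011 popcount=4 -> skip
r=44=101100 popcount=3 -> skip
r=45=101101 popcount=4 -> skip
r=46=101110 popcount=4 -> skip
r=47=101111 popcount=5 -> skip
r=48=110000 popcount=2 -> KEEP
r=49=110001 popcount=3 -> skip
r=50=110010 popcount=3 -> skip
r=51=110011 popcount=4 -> skip
r=52=110100 popcount=3 -> skip
r=53=110101 popcount=4 -> skip
r=54=110110 popcount=4 -> skip
r=55=110111 popcount=5 -> skip
r=56=111000 popcount=3 -> skip
r=57=111001 popcount=4 -> skip
r=58=111010 popcount=4 -> skip
r=59=111011 popcount=5 -> skip
r=60=111100 popcount=4 -> skip
r=61=111101 popcount=5 -> skip
r=62=111110 popcount=5 -> skip
r=63=111111 popcount=6 -> skip
r=64=1000000 popcount=1 -> skip
r=65=1000001 popcount=2 -> KEEP
r=66=1000010 popcount=2 -> KEEP
r=67=1000011 popcount=3 -> skip
r=68=1000100 popcount=2 -> KEEP
r=69=1000101 popcount=3 -> skip
r=70=1000110 popcount=3 -> skip
r=71=1000111 popcount=4 -> skip
r=72=1001000 popcount=2 -> KEEP
r=73=1001001 popcount=3 -> skip
r=74=1001010 popcount=3 -> skip
r=75=1001011 popcount=4 -> skip
r=76=1001100 popcount=3 -> skip
r=77=1001101 popcount=4 -> skip
r=78=1001110 popcount=4 -> skip
r=79=1001111 popcount=5 -> skip
r=80=1010000 popcount=2 -> KEEP
Kept rows: 33 34 36 40 48 65 66 68 72 80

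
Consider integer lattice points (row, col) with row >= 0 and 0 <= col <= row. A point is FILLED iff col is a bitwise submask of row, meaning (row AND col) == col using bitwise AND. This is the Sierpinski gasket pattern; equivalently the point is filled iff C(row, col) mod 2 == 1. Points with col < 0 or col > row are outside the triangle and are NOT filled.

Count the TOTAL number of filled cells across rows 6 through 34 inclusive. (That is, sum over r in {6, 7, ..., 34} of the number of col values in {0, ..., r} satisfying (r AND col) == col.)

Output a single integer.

r6=110 pc2: +4 =4
r7=111 pc3: +8 =12
r8=1000 pc1: +2 =14
r9=1001 pc2: +4 =18
r10=1010 pc2: +4 =22
r11=1011 pc3: +8 =30
r12=1100 pc2: +4 =34
r13=1101 pc3: +8 =42
r14=1110 pc3: +8 =50
r15=1111 pc4: +16 =66
r16=10000 pc1: +2 =68
r17=10001 pc2: +4 =72
r18=10010 pc2: +4 =76
r19=10011 pc3: +8 =84
r20=10100 pc2: +4 =88
r21=10101 pc3: +8 =96
r22=10110 pc3: +8 =104
r23=10111 pc4: +16 =120
r24=11000 pc2: +4 =124
r25=11001 pc3: +8 =132
r26=11010 pc3: +8 =140
r27=11011 pc4: +16 =156
r28=11100 pc3: +8 =164
r29=11101 pc4: +16 =180
r30=11110 pc4: +16 =196
r31=11111 pc5: +32 =228
r32=100000 pc1: +2 =230
r33=100001 pc2: +4 =234
r34=100010 pc2: +4 =238

Answer: 238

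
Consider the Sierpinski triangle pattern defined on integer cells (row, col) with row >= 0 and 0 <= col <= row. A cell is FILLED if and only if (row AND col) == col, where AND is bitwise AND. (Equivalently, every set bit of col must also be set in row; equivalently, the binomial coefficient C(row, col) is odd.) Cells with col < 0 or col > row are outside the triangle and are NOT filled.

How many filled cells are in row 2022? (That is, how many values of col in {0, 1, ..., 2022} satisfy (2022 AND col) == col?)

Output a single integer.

2022 in binary = 11111100110
popcount(2022) = number of 1-bits in 11111100110 = 8
A col c satisfies (2022 AND c) == c iff every set bit of c is also set in 2022; each of the 8 set bits of 2022 can independently be on or off in c.
count = 2^8 = 256

Answer: 256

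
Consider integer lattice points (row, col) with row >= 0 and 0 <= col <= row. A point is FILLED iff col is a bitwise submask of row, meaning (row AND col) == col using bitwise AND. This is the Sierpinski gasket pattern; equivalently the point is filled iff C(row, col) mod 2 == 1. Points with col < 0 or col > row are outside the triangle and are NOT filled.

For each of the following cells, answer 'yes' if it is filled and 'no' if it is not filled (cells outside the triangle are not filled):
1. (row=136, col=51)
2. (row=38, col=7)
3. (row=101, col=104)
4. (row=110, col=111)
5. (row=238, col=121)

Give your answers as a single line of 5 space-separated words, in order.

Answer: no no no no no

Derivation:
(136,51): row=0b10001000, col=0b110011, row AND col = 0b0 = 0; 0 != 51 -> empty
(38,7): row=0b100110, col=0b111, row AND col = 0b110 = 6; 6 != 7 -> empty
(101,104): col outside [0, 101] -> not filled
(110,111): col outside [0, 110] -> not filled
(238,121): row=0b11101110, col=0b1111001, row AND col = 0b1101000 = 104; 104 != 121 -> empty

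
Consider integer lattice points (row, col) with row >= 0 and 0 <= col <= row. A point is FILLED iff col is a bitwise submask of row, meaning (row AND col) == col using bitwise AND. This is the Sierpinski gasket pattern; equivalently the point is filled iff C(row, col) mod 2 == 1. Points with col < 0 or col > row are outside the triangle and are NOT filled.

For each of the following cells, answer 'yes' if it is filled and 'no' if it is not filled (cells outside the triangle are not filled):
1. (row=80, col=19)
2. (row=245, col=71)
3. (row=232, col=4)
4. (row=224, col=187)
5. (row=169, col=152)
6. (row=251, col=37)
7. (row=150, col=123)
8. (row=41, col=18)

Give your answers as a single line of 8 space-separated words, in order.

(80,19): row=0b1010000, col=0b10011, row AND col = 0b10000 = 16; 16 != 19 -> empty
(245,71): row=0b11110101, col=0b1000111, row AND col = 0b1000101 = 69; 69 != 71 -> empty
(232,4): row=0b11101000, col=0b100, row AND col = 0b0 = 0; 0 != 4 -> empty
(224,187): row=0b11100000, col=0b10111011, row AND col = 0b10100000 = 160; 160 != 187 -> empty
(169,152): row=0b10101001, col=0b10011000, row AND col = 0b10001000 = 136; 136 != 152 -> empty
(251,37): row=0b11111011, col=0b100101, row AND col = 0b100001 = 33; 33 != 37 -> empty
(150,123): row=0b10010110, col=0b1111011, row AND col = 0b10010 = 18; 18 != 123 -> empty
(41,18): row=0b101001, col=0b10010, row AND col = 0b0 = 0; 0 != 18 -> empty

Answer: no no no no no no no no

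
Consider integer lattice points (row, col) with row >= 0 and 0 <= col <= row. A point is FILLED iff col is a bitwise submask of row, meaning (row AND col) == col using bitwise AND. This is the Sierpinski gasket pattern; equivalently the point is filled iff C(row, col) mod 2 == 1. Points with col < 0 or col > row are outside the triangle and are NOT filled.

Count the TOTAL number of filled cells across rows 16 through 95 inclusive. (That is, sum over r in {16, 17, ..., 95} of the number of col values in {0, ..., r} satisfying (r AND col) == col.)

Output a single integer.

r16=10000 pc1: +2 =2
r17=10001 pc2: +4 =6
r18=10010 pc2: +4 =10
r19=10011 pc3: +8 =18
r20=10100 pc2: +4 =22
r21=10101 pc3: +8 =30
r22=10110 pc3: +8 =38
r23=10111 pc4: +16 =54
r24=11000 pc2: +4 =58
r25=11001 pc3: +8 =66
r26=11010 pc3: +8 =74
r27=11011 pc4: +16 =90
r28=11100 pc3: +8 =98
r29=11101 pc4: +16 =114
r30=11110 pc4: +16 =130
r31=11111 pc5: +32 =162
r32=100000 pc1: +2 =164
r33=100001 pc2: +4 =168
r34=100010 pc2: +4 =172
r35=100011 pc3: +8 =180
r36=100100 pc2: +4 =184
r37=100101 pc3: +8 =192
r38=100110 pc3: +8 =200
r39=100111 pc4: +16 =216
r40=101000 pc2: +4 =220
r41=101001 pc3: +8 =228
r42=101010 pc3: +8 =236
r43=101011 pc4: +16 =252
r44=101100 pc3: +8 =260
r45=101101 pc4: +16 =276
r46=101110 pc4: +16 =292
r47=101111 pc5: +32 =324
r48=110000 pc2: +4 =328
r49=110001 pc3: +8 =336
r50=110010 pc3: +8 =344
r51=110011 pc4: +16 =360
r52=110100 pc3: +8 =368
r53=110101 pc4: +16 =384
r54=110110 pc4: +16 =400
r55=110111 pc5: +32 =432
r56=111000 pc3: +8 =440
r57=111001 pc4: +16 =456
r58=111010 pc4: +16 =472
r59=111011 pc5: +32 =504
r60=111100 pc4: +16 =520
r61=111101 pc5: +32 =552
r62=111110 pc5: +32 =584
r63=111111 pc6: +64 =648
r64=1000000 pc1: +2 =650
r65=1000001 pc2: +4 =654
r66=1000010 pc2: +4 =658
r67=1000011 pc3: +8 =666
r68=1000100 pc2: +4 =670
r69=1000101 pc3: +8 =678
r70=1000110 pc3: +8 =686
r71=1000111 pc4: +16 =702
r72=1001000 pc2: +4 =706
r73=1001001 pc3: +8 =714
r74=1001010 pc3: +8 =722
r75=1001011 pc4: +16 =738
r76=1001100 pc3: +8 =746
r77=1001101 pc4: +16 =762
r78=1001110 pc4: +16 =778
r79=1001111 pc5: +32 =810
r80=1010000 pc2: +4 =814
r81=1010001 pc3: +8 =822
r82=1010010 pc3: +8 =830
r83=1010011 pc4: +16 =846
r84=1010100 pc3: +8 =854
r85=1010101 pc4: +16 =870
r86=1010110 pc4: +16 =886
r87=1010111 pc5: +32 =918
r88=1011000 pc3: +8 =926
r89=1011001 pc4: +16 =942
r90=1011010 pc4: +16 =958
r91=1011011 pc5: +32 =990
r92=1011100 pc4: +16 =1006
r93=1011101 pc5: +32 =1038
r94=1011110 pc5: +32 =1070
r95=1011111 pc6: +64 =1134

Answer: 1134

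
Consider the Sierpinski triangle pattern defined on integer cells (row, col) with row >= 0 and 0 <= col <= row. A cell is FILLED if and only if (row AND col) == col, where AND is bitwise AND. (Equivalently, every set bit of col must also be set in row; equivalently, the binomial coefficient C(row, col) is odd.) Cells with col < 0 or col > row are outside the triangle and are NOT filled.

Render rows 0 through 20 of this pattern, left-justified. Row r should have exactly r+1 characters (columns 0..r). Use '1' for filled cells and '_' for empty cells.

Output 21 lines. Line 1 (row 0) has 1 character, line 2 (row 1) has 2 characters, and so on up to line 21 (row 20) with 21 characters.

r0=0: 1
r1=1: 11
r2=10: 1_1
r3=11: 1111
r4=100: 1___1
r5=101: 11__11
r6=110: 1_1_1_1
r7=111: 11111111
r8=1000: 1_______1
r9=1001: 11______11
r10=1010: 1_1_____1_1
r11=1011: 1111____1111
r12=1100: 1___1___1___1
r13=1101: 11__11__11__11
r14=1110: 1_1_1_1_1_1_1_1
r15=1111: 1111111111111111
r16=10000: 1_______________1
r17=10001: 11______________11
r18=10010: 1_1_____________1_1
r19=10011: 1111____________1111
r20=10100: 1___1___________1___1

Answer: 1
11
1_1
1111
1___1
11__11
1_1_1_1
11111111
1_______1
11______11
1_1_____1_1
1111____1111
1___1___1___1
11__11__11__11
1_1_1_1_1_1_1_1
1111111111111111
1_______________1
11______________11
1_1_____________1_1
1111____________1111
1___1___________1___1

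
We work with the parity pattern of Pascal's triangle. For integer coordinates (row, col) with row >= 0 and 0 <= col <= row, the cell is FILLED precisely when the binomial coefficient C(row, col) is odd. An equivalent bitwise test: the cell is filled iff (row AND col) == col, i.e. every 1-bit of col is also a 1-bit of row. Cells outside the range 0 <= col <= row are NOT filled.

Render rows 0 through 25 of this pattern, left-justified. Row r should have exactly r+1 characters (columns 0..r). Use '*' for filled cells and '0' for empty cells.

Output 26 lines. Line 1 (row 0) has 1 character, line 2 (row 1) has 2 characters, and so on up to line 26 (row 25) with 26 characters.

r0=0: *
r1=1: **
r2=10: *0*
r3=11: ****
r4=100: *000*
r5=101: **00**
r6=110: *0*0*0*
r7=111: ********
r8=1000: *0000000*
r9=1001: **000000**
r10=1010: *0*00000*0*
r11=1011: ****0000****
r12=1100: *000*000*000*
r13=1101: **00**00**00**
r14=1110: *0*0*0*0*0*0*0*
r15=1111: ****************
r16=10000: *000000000000000*
r17=10001: **00000000000000**
r18=10010: *0*0000000000000*0*
r19=10011: ****000000000000****
r20=10100: *000*00000000000*000*
r21=10101: **00**0000000000**00**
r22=10110: *0*0*0*000000000*0*0*0*
r23=10111: ********00000000********
r24=11000: *0000000*0000000*0000000*
r25=11001: **000000**000000**000000**

Answer: *
**
*0*
****
*000*
**00**
*0*0*0*
********
*0000000*
**000000**
*0*00000*0*
****0000****
*000*000*000*
**00**00**00**
*0*0*0*0*0*0*0*
****************
*000000000000000*
**00000000000000**
*0*0000000000000*0*
****000000000000****
*000*00000000000*000*
**00**0000000000**00**
*0*0*0*000000000*0*0*0*
********00000000********
*0000000*0000000*0000000*
**000000**000000**000000**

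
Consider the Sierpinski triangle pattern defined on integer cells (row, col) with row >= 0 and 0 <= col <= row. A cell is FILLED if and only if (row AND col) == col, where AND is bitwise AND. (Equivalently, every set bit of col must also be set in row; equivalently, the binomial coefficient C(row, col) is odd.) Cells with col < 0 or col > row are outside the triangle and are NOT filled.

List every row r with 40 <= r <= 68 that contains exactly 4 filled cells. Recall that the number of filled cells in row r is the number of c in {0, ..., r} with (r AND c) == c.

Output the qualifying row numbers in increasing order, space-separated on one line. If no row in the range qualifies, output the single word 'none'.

Answer: 40 48 65 66 68

Derivation:
Row r has 2^popcount(r) filled cells, so we need popcount(r) = log2(4) = 2.
Scan r = 40..68 and keep those with exactly 2 one-bits:
r=40=101000 popcount=2 -> KEEP
r=41=101001 popcount=3 -> skip
r=42=101010 popcount=3 -> skip
r=43=101011 popcount=4 -> skip
r=44=101100 popcount=3 -> skip
r=45=101101 popcount=4 -> skip
r=46=101110 popcount=4 -> skip
r=47=101111 popcount=5 -> skip
r=48=110000 popcount=2 -> KEEP
r=49=110001 popcount=3 -> skip
r=50=110010 popcount=3 -> skip
r=51=110011 popcount=4 -> skip
r=52=110100 popcount=3 -> skip
r=53=110101 popcount=4 -> skip
r=54=110110 popcount=4 -> skip
r=55=110111 popcount=5 -> skip
r=56=111000 popcount=3 -> skip
r=57=111001 popcount=4 -> skip
r=58=111010 popcount=4 -> skip
r=59=111011 popcount=5 -> skip
r=60=111100 popcount=4 -> skip
r=61=111101 popcount=5 -> skip
r=62=111110 popcount=5 -> skip
r=63=111111 popcount=6 -> skip
r=64=1000000 popcount=1 -> skip
r=65=1000001 popcount=2 -> KEEP
r=66=1000010 popcount=2 -> KEEP
r=67=1000011 popcount=3 -> skip
r=68=1000100 popcount=2 -> KEEP
Kept rows: 40 48 65 66 68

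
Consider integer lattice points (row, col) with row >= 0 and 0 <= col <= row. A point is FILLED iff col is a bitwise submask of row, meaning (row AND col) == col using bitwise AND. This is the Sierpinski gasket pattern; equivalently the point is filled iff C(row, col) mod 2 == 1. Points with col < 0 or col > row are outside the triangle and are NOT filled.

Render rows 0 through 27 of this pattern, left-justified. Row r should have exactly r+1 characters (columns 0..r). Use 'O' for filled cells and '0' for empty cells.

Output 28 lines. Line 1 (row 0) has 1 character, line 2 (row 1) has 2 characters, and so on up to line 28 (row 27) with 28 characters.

Answer: O
OO
O0O
OOOO
O000O
OO00OO
O0O0O0O
OOOOOOOO
O0000000O
OO000000OO
O0O00000O0O
OOOO0000OOOO
O000O000O000O
OO00OO00OO00OO
O0O0O0O0O0O0O0O
OOOOOOOOOOOOOOOO
O000000000000000O
OO00000000000000OO
O0O0000000000000O0O
OOOO000000000000OOOO
O000O00000000000O000O
OO00OO0000000000OO00OO
O0O0O0O000000000O0O0O0O
OOOOOOOO00000000OOOOOOOO
O0000000O0000000O0000000O
OO000000OO000000OO000000OO
O0O00000O0O00000O0O00000O0O
OOOO0000OOOO0000OOOO0000OOOO

Derivation:
r0=0: O
r1=1: OO
r2=10: O0O
r3=11: OOOO
r4=100: O000O
r5=101: OO00OO
r6=110: O0O0O0O
r7=111: OOOOOOOO
r8=1000: O0000000O
r9=1001: OO000000OO
r10=1010: O0O00000O0O
r11=1011: OOOO0000OOOO
r12=1100: O000O000O000O
r13=1101: OO00OO00OO00OO
r14=1110: O0O0O0O0O0O0O0O
r15=1111: OOOOOOOOOOOOOOOO
r16=10000: O000000000000000O
r17=10001: OO00000000000000OO
r18=10010: O0O0000000000000O0O
r19=10011: OOOO000000000000OOOO
r20=10100: O000O00000000000O000O
r21=10101: OO00OO0000000000OO00OO
r22=10110: O0O0O0O000000000O0O0O0O
r23=10111: OOOOOOOO00000000OOOOOOOO
r24=11000: O0000000O0000000O0000000O
r25=11001: OO000000OO000000OO000000OO
r26=11010: O0O00000O0O00000O0O00000O0O
r27=11011: OOOO0000OOOO0000OOOO0000OOOO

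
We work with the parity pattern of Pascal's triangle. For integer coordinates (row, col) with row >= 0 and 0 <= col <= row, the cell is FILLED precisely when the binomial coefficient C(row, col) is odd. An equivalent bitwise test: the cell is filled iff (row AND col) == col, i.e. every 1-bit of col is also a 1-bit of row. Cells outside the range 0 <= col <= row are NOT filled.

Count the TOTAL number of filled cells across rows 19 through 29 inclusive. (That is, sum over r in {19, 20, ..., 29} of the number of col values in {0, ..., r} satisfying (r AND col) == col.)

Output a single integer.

Answer: 104

Derivation:
r19=10011 pc3: +8 =8
r20=10100 pc2: +4 =12
r21=10101 pc3: +8 =20
r22=10110 pc3: +8 =28
r23=10111 pc4: +16 =44
r24=11000 pc2: +4 =48
r25=11001 pc3: +8 =56
r26=11010 pc3: +8 =64
r27=11011 pc4: +16 =80
r28=11100 pc3: +8 =88
r29=11101 pc4: +16 =104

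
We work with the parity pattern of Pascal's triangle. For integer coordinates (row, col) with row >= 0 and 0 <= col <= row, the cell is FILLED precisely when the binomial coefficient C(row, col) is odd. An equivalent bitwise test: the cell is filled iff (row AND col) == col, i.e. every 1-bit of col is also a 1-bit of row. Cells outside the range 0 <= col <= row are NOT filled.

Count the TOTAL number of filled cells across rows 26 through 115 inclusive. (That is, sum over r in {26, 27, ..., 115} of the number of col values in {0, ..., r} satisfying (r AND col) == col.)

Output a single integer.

r26=11010 pc3: +8 =8
r27=11011 pc4: +16 =24
r28=11100 pc3: +8 =32
r29=11101 pc4: +16 =48
r30=11110 pc4: +16 =64
r31=11111 pc5: +32 =96
r32=100000 pc1: +2 =98
r33=100001 pc2: +4 =102
r34=100010 pc2: +4 =106
r35=100011 pc3: +8 =114
r36=100100 pc2: +4 =118
r37=100101 pc3: +8 =126
r38=100110 pc3: +8 =134
r39=100111 pc4: +16 =150
r40=101000 pc2: +4 =154
r41=101001 pc3: +8 =162
r42=101010 pc3: +8 =170
r43=101011 pc4: +16 =186
r44=101100 pc3: +8 =194
r45=101101 pc4: +16 =210
r46=101110 pc4: +16 =226
r47=101111 pc5: +32 =258
r48=110000 pc2: +4 =262
r49=110001 pc3: +8 =270
r50=110010 pc3: +8 =278
r51=110011 pc4: +16 =294
r52=110100 pc3: +8 =302
r53=110101 pc4: +16 =318
r54=110110 pc4: +16 =334
r55=110111 pc5: +32 =366
r56=111000 pc3: +8 =374
r57=111001 pc4: +16 =390
r58=111010 pc4: +16 =406
r59=111011 pc5: +32 =438
r60=111100 pc4: +16 =454
r61=111101 pc5: +32 =486
r62=111110 pc5: +32 =518
r63=111111 pc6: +64 =582
r64=1000000 pc1: +2 =584
r65=1000001 pc2: +4 =588
r66=1000010 pc2: +4 =592
r67=1000011 pc3: +8 =600
r68=1000100 pc2: +4 =604
r69=1000101 pc3: +8 =612
r70=1000110 pc3: +8 =620
r71=1000111 pc4: +16 =636
r72=1001000 pc2: +4 =640
r73=1001001 pc3: +8 =648
r74=1001010 pc3: +8 =656
r75=1001011 pc4: +16 =672
r76=1001100 pc3: +8 =680
r77=1001101 pc4: +16 =696
r78=1001110 pc4: +16 =712
r79=1001111 pc5: +32 =744
r80=1010000 pc2: +4 =748
r81=1010001 pc3: +8 =756
r82=1010010 pc3: +8 =764
r83=1010011 pc4: +16 =780
r84=1010100 pc3: +8 =788
r85=1010101 pc4: +16 =804
r86=1010110 pc4: +16 =820
r87=1010111 pc5: +32 =852
r88=1011000 pc3: +8 =860
r89=1011001 pc4: +16 =876
r90=1011010 pc4: +16 =892
r91=1011011 pc5: +32 =924
r92=1011100 pc4: +16 =940
r93=1011101 pc5: +32 =972
r94=1011110 pc5: +32 =1004
r95=1011111 pc6: +64 =1068
r96=1100000 pc2: +4 =1072
r97=1100001 pc3: +8 =1080
r98=1100010 pc3: +8 =1088
r99=1100011 pc4: +16 =1104
r100=1100100 pc3: +8 =1112
r101=1100101 pc4: +16 =1128
r102=1100110 pc4: +16 =1144
r103=1100111 pc5: +32 =1176
r104=1101000 pc3: +8 =1184
r105=1101001 pc4: +16 =1200
r106=1101010 pc4: +16 =1216
r107=1101011 pc5: +32 =1248
r108=1101100 pc4: +16 =1264
r109=1101101 pc5: +32 =1296
r110=1101110 pc5: +32 =1328
r111=1101111 pc6: +64 =1392
r112=1110000 pc3: +8 =1400
r113=1110001 pc4: +16 =1416
r114=1110010 pc4: +16 =1432
r115=1110011 pc5: +32 =1464

Answer: 1464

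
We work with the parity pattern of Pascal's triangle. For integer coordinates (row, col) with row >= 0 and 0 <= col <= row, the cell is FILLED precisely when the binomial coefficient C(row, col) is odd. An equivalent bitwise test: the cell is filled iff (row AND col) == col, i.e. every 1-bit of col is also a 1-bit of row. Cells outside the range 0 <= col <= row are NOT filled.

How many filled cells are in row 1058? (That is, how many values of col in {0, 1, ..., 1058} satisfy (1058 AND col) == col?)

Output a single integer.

Answer: 8

Derivation:
1058 in binary = 10000100010
popcount(1058) = number of 1-bits in 10000100010 = 3
A col c satisfies (1058 AND c) == c iff every set bit of c is also set in 1058; each of the 3 set bits of 1058 can independently be on or off in c.
count = 2^3 = 8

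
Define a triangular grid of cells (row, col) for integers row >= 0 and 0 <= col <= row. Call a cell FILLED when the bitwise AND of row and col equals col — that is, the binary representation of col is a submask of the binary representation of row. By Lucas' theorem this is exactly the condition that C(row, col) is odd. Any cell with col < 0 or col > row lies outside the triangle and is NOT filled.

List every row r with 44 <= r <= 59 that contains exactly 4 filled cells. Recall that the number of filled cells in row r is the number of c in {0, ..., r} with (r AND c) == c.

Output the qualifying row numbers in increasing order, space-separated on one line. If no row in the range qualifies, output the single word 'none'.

Answer: 48

Derivation:
Row r has 2^popcount(r) filled cells, so we need popcount(r) = log2(4) = 2.
Scan r = 44..59 and keep those with exactly 2 one-bits:
r=44=101100 popcount=3 -> skip
r=45=101101 popcount=4 -> skip
r=46=101110 popcount=4 -> skip
r=47=101111 popcount=5 -> skip
r=48=110000 popcount=2 -> KEEP
r=49=110001 popcount=3 -> skip
r=50=110010 popcount=3 -> skip
r=51=110011 popcount=4 -> skip
r=52=110100 popcount=3 -> skip
r=53=110101 popcount=4 -> skip
r=54=110110 popcount=4 -> skip
r=55=110111 popcount=5 -> skip
r=56=111000 popcount=3 -> skip
r=57=111001 popcount=4 -> skip
r=58=111010 popcount=4 -> skip
r=59=111011 popcount=5 -> skip
Kept rows: 48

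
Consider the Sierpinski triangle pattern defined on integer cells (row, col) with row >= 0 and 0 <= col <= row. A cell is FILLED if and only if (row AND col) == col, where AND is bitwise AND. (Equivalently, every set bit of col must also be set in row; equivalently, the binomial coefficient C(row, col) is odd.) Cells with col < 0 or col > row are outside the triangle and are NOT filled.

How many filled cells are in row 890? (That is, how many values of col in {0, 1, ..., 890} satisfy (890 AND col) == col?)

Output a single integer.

Answer: 128

Derivation:
890 in binary = 1101111010
popcount(890) = number of 1-bits in 1101111010 = 7
A col c satisfies (890 AND c) == c iff every set bit of c is also set in 890; each of the 7 set bits of 890 can independently be on or off in c.
count = 2^7 = 128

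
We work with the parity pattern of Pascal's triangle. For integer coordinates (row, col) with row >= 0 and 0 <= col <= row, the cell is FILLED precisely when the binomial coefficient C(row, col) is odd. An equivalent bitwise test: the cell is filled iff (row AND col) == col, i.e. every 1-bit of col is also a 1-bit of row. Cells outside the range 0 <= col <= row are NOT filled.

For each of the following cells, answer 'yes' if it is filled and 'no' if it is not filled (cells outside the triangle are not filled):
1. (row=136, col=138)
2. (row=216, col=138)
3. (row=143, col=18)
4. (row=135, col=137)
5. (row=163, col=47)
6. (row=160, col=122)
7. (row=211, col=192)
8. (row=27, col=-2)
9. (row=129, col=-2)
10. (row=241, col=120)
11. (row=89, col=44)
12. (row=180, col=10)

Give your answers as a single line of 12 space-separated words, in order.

Answer: no no no no no no yes no no no no no

Derivation:
(136,138): col outside [0, 136] -> not filled
(216,138): row=0b11011000, col=0b10001010, row AND col = 0b10001000 = 136; 136 != 138 -> empty
(143,18): row=0b10001111, col=0b10010, row AND col = 0b10 = 2; 2 != 18 -> empty
(135,137): col outside [0, 135] -> not filled
(163,47): row=0b10100011, col=0b101111, row AND col = 0b100011 = 35; 35 != 47 -> empty
(160,122): row=0b10100000, col=0b1111010, row AND col = 0b100000 = 32; 32 != 122 -> empty
(211,192): row=0b11010011, col=0b11000000, row AND col = 0b11000000 = 192; 192 == 192 -> filled
(27,-2): col outside [0, 27] -> not filled
(129,-2): col outside [0, 129] -> not filled
(241,120): row=0b11110001, col=0b1111000, row AND col = 0b1110000 = 112; 112 != 120 -> empty
(89,44): row=0b1011001, col=0b101100, row AND col = 0b1000 = 8; 8 != 44 -> empty
(180,10): row=0b10110100, col=0b1010, row AND col = 0b0 = 0; 0 != 10 -> empty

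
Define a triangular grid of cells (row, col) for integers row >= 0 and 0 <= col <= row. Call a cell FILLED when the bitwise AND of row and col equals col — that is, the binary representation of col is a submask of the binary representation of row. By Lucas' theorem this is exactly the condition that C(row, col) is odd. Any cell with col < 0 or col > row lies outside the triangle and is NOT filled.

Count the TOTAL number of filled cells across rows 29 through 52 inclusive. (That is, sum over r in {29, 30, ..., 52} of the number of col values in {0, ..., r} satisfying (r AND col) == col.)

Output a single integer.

r29=11101 pc4: +16 =16
r30=11110 pc4: +16 =32
r31=11111 pc5: +32 =64
r32=100000 pc1: +2 =66
r33=100001 pc2: +4 =70
r34=100010 pc2: +4 =74
r35=100011 pc3: +8 =82
r36=100100 pc2: +4 =86
r37=100101 pc3: +8 =94
r38=100110 pc3: +8 =102
r39=100111 pc4: +16 =118
r40=101000 pc2: +4 =122
r41=101001 pc3: +8 =130
r42=101010 pc3: +8 =138
r43=101011 pc4: +16 =154
r44=101100 pc3: +8 =162
r45=101101 pc4: +16 =178
r46=101110 pc4: +16 =194
r47=101111 pc5: +32 =226
r48=110000 pc2: +4 =230
r49=110001 pc3: +8 =238
r50=110010 pc3: +8 =246
r51=110011 pc4: +16 =262
r52=110100 pc3: +8 =270

Answer: 270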